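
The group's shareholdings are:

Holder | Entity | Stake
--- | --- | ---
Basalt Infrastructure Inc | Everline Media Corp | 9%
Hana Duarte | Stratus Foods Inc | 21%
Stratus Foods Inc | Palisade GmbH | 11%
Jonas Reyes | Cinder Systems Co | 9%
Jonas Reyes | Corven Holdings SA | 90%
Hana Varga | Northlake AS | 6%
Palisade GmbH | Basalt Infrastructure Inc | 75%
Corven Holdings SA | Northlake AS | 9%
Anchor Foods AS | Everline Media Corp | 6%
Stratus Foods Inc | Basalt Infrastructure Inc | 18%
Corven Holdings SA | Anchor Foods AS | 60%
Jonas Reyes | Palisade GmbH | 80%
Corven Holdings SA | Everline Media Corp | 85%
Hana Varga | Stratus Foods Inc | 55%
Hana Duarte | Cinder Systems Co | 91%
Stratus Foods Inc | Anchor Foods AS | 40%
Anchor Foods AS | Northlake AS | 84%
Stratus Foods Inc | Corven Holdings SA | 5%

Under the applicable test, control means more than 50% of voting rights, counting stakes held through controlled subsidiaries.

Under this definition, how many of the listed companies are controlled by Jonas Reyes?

Jonas holds 80% of Palisade, so Jonas controls Palisade.
Jonas holds 90% of Corven, so Jonas controls Corven.
Palisade holds 75% of Basalt, so Jonas controls Basalt.
Corven holds 60% of Anchor, so Jonas controls Anchor.
Anchor and Basalt and Corven together hold 6% + 9% + 85% = 100% of Everline, so Jonas controls Everline.
Anchor and Corven together hold 84% + 9% = 93% of Northlake, so Jonas controls Northlake.
No other company's threshold is met.
Jonas controls 6 companies.

6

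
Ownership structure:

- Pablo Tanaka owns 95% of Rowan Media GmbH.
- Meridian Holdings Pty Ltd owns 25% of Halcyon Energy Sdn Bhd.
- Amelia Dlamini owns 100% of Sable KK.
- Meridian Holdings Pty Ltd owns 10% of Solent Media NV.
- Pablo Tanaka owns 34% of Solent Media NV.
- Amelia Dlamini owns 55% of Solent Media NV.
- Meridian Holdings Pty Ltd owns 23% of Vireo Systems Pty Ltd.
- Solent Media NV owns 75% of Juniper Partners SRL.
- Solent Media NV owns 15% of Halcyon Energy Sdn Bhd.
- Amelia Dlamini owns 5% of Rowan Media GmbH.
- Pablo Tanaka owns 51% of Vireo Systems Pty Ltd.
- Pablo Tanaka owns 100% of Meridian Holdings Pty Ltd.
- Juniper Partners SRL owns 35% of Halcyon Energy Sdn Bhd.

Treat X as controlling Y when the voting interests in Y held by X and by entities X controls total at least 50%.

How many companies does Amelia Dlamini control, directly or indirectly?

Amelia holds 55% of Solent, so Amelia controls Solent.
Solent holds 75% of Juniper, so Amelia controls Juniper.
Amelia holds 100% of Sable, so Amelia controls Sable.
Juniper and Solent together hold 35% + 15% = 50% of Halcyon, so Amelia controls Halcyon.
No other company's threshold is met.
Amelia controls 4 companies.

4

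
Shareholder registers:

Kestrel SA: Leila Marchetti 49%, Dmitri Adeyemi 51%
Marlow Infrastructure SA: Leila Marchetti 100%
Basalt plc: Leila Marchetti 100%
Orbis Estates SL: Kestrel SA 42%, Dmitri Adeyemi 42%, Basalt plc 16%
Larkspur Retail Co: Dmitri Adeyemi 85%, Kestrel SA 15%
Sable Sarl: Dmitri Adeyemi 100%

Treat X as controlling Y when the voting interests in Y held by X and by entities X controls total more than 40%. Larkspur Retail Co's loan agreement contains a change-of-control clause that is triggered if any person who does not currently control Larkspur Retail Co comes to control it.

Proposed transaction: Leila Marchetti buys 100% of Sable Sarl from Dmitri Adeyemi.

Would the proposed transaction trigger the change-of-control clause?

No

The purchase adds only to Leila's holdings (Dmitri's stake shrinks), so Leila is the only person who could newly come to control Larkspur.
Leila holds 49% of Kestrel, so Leila controls Kestrel.
Leila holds 100% of Marlow, so Leila controls Marlow.
Leila holds 100% of Basalt, so Leila controls Basalt.
Kestrel and Basalt together hold 42% + 16% = 58% of Orbis, so Leila controls Orbis.
In Larkspur, Leila's side holds only 15%, not > 40%.
So before the transaction, Leila does not control Larkspur.
After the purchase, Leila holds 100% of Sable directly, and Dmitri's stake falls to 0%.
Leila holds 100% of Sable, so Leila controls Sable.
After the transaction, Leila's side holds 15% of Larkspur, not > 40%, so Leila still does not control Larkspur.
No new person acquires control, so the clause is not triggered.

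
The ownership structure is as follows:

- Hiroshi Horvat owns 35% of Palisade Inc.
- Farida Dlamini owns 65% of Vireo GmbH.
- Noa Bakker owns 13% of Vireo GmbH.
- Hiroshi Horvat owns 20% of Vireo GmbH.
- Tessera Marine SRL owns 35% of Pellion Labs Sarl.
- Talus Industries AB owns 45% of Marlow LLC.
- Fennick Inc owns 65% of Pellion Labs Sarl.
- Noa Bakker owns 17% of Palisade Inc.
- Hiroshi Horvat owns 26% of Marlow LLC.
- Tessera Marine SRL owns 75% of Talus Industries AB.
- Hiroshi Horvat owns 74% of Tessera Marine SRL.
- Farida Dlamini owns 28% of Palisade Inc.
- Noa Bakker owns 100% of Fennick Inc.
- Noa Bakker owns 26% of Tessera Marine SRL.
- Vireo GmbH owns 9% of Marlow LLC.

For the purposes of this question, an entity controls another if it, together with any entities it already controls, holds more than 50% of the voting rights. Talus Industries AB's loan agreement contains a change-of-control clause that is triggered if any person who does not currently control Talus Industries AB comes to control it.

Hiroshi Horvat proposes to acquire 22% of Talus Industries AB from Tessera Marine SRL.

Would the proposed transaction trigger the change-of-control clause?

No

The purchase adds only to Hiroshi's holdings (Tessera's stake shrinks), so Hiroshi is the only person who could newly come to control Talus.
Hiroshi holds 74% of Tessera, so Hiroshi controls Tessera.
Tessera holds 75% of Talus, so Hiroshi controls Talus.
So Hiroshi already controls Talus before the transaction.
After the purchase, Hiroshi holds 22% of Talus directly, and Tessera's stake falls to 53%.
Hiroshi controlled Talus already, so this is not a new person acquiring control; every other person's position is unchanged or reduced.
No new person acquires control, so the clause is not triggered.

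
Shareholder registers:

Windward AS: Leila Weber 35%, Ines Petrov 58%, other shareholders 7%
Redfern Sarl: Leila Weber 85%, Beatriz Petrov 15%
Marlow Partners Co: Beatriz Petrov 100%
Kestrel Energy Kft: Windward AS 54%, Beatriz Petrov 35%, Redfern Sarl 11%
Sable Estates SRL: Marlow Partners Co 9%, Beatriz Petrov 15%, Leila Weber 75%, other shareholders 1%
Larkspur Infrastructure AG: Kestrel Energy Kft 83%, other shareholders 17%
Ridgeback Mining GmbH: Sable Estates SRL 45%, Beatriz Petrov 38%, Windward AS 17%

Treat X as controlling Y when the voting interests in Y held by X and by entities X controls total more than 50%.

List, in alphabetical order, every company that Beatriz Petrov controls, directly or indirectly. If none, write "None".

Marlow Partners Co

Beatriz holds 100% of Marlow, so Beatriz controls Marlow.
No other company's threshold is met.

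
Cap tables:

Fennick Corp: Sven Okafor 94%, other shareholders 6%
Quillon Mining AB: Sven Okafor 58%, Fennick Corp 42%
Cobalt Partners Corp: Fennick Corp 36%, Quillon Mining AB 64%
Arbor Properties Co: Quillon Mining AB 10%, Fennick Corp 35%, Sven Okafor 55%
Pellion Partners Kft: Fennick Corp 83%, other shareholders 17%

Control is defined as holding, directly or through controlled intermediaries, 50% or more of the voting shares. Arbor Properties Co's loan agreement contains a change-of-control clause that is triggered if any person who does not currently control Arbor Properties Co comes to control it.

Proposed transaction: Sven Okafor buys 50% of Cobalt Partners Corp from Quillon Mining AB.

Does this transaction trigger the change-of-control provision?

The purchase adds only to Sven's holdings (Quillon's stake shrinks), so Sven is the only person who could newly come to control Arbor.
Sven holds 94% of Fennick, so Sven controls Fennick.
Sven and Fennick together hold 58% + 42% = 100% of Quillon, so Sven controls Quillon.
Quillon and Fennick and Sven together hold 10% + 35% + 55% = 100% of Arbor, so Sven controls Arbor.
So Sven already controls Arbor before the transaction.
After the purchase, Sven holds 50% of Cobalt directly, and Quillon's stake falls to 14%.
Sven controlled Arbor already, so this is not a new person acquiring control; every other person's position is unchanged or reduced.
No new person acquires control, so the clause is not triggered.

No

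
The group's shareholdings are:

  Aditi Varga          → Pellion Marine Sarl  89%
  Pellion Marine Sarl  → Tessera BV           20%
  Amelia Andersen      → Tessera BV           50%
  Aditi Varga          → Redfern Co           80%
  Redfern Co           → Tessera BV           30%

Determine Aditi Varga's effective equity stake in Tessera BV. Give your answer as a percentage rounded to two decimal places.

41.80%

Aditi reaches Tessera along 2 paths.
Via Redfern: 80% × 30% = 24%.
Via Pellion: 89% × 20% = 17.8%.
Total: 24% + 17.8% = 41.8%.
Rounded: 41.80%.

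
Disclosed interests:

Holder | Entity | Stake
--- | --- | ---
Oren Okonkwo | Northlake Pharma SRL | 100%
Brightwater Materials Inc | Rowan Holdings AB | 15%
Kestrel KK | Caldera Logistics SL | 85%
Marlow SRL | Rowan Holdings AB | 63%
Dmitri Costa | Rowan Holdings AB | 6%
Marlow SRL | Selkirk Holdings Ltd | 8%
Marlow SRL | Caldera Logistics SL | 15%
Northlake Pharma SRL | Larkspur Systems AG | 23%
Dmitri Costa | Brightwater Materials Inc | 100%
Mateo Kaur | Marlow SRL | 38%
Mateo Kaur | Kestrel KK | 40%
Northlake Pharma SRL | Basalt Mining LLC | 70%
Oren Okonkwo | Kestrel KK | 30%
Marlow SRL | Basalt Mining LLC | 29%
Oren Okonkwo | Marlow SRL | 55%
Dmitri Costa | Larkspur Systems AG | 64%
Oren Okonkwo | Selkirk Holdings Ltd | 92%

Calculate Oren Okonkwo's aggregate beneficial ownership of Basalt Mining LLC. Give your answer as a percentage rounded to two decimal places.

Oren reaches Basalt along 2 paths.
Via Marlow: 55% × 29% = 15.95%.
Via Northlake: 100% × 70% = 70%.
Total: 15.95% + 70% = 85.95%.

85.95%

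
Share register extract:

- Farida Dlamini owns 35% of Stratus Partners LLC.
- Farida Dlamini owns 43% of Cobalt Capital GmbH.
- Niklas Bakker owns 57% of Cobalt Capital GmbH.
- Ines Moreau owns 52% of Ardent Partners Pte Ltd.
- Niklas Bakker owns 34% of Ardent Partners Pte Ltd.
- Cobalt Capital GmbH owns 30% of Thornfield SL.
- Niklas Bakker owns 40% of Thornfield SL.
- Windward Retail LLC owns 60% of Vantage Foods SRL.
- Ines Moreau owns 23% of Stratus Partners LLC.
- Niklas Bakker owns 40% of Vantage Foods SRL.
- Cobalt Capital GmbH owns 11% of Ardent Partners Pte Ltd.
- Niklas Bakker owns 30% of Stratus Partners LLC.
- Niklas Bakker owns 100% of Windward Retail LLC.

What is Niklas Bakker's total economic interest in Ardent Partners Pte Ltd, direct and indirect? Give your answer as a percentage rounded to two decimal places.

40.27%

Niklas reaches Ardent along 2 paths.
Direct stake: 34% = 34%.
Via Cobalt: 57% × 11% = 6.27%.
Total: 34% + 6.27% = 40.27%.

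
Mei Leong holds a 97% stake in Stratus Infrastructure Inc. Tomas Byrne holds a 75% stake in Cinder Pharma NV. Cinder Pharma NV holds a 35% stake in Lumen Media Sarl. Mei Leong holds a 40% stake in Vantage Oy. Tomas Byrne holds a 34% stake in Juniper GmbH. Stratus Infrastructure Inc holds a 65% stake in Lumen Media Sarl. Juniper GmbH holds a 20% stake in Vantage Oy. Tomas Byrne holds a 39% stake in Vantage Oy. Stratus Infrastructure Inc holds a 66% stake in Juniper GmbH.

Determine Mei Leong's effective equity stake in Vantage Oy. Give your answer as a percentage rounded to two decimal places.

Mei reaches Vantage along 2 paths.
Via Stratus → Juniper: 97% × 66% × 20% = 12.804%.
Direct stake: 40% = 40%.
Total: 12.804% + 40% = 52.804%.
Rounded: 52.80%.

52.80%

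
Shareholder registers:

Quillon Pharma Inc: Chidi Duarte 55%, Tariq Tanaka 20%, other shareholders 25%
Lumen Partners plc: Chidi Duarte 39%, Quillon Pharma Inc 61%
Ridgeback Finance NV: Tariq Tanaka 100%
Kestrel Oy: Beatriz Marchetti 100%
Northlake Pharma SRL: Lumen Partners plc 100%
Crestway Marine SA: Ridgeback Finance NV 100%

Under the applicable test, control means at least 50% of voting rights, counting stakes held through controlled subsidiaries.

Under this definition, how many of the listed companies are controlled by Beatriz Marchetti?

Beatriz holds 100% of Kestrel, so Beatriz controls Kestrel.
No other company's threshold is met.
Beatriz controls 1 company.

1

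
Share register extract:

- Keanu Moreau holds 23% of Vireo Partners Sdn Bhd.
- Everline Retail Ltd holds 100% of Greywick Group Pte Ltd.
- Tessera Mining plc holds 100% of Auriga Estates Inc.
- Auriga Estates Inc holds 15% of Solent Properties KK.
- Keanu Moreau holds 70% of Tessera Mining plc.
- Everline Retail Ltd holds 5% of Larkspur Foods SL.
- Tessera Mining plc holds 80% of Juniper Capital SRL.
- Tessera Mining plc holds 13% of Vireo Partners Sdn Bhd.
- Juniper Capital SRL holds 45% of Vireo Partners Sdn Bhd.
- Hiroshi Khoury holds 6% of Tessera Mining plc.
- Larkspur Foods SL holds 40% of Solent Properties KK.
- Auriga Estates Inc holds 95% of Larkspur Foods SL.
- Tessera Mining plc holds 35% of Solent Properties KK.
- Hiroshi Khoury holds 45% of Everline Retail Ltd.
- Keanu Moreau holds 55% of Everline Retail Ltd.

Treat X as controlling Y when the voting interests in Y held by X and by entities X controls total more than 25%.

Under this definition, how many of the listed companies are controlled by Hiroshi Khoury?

2

Hiroshi holds 45% of Everline, so Hiroshi controls Everline.
Everline holds 100% of Greywick, so Hiroshi controls Greywick.
No other company's threshold is met.
Hiroshi controls 2 companies.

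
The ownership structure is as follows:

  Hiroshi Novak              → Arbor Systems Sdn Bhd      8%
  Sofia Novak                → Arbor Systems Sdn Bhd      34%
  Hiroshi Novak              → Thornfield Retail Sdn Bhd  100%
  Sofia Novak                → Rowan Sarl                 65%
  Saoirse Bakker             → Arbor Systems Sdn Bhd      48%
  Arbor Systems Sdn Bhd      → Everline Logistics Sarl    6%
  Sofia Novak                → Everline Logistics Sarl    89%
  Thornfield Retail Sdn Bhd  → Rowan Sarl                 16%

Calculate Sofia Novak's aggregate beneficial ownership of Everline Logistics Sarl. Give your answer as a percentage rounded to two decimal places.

91.04%

Sofia reaches Everline along 2 paths.
Direct stake: 89% = 89%.
Via Arbor: 34% × 6% = 2.04%.
Total: 89% + 2.04% = 91.04%.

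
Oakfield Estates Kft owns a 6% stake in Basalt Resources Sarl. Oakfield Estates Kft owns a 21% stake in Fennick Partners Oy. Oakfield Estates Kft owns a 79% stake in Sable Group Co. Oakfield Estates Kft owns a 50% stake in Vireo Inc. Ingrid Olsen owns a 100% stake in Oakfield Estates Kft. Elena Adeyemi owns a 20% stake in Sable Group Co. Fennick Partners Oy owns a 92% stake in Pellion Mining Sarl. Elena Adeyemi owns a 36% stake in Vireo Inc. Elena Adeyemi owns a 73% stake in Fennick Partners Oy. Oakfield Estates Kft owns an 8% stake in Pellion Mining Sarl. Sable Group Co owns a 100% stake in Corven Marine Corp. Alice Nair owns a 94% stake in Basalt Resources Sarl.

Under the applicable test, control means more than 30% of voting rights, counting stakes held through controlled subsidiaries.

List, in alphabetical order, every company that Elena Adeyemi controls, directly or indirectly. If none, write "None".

Fennick Partners Oy, Pellion Mining Sarl, Vireo Inc

Elena holds 73% of Fennick, so Elena controls Fennick.
Elena holds 36% of Vireo, so Elena controls Vireo.
Fennick holds 92% of Pellion, so Elena controls Pellion.
No other company's threshold is met.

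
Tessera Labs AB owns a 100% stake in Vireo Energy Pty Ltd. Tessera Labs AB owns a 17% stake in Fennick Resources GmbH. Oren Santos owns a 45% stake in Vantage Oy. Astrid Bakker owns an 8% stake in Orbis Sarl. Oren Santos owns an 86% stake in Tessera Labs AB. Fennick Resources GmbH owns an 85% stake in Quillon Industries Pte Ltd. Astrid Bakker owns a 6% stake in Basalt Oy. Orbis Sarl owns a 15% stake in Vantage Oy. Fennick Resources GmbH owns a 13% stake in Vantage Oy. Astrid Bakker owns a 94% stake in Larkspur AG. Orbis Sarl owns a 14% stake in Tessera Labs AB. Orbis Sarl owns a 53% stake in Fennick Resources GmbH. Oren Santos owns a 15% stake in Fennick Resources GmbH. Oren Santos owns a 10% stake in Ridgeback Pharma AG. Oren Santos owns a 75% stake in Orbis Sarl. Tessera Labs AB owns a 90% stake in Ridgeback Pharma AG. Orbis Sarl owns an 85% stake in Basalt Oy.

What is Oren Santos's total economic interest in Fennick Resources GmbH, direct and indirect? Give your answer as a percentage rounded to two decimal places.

71.16%

Oren reaches Fennick along 4 paths.
Via Orbis: 75% × 53% = 39.75%.
Direct stake: 15% = 15%.
Via Orbis → Tessera: 75% × 14% × 17% = 1.785%.
Via Tessera: 86% × 17% = 14.62%.
Total: 39.75% + 15% + 1.785% + 14.62% = 71.155%.
Rounded: 71.16%.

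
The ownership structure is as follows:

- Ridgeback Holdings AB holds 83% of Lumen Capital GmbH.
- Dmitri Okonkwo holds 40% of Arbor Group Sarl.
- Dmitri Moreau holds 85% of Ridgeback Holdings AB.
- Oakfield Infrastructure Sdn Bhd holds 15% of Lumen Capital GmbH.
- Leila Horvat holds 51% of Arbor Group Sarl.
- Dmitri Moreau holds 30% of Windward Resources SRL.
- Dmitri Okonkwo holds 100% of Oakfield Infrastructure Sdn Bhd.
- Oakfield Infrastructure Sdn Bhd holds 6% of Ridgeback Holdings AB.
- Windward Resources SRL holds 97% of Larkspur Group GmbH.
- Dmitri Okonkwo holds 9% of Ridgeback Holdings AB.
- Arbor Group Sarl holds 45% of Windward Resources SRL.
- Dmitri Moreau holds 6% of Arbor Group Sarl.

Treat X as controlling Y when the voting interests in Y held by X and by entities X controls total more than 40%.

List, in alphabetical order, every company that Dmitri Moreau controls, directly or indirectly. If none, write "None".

Lumen Capital GmbH, Ridgeback Holdings AB

Dmitri Moreau holds 85% of Ridgeback, so Dmitri Moreau controls Ridgeback.
Ridgeback holds 83% of Lumen, so Dmitri Moreau controls Lumen.
No other company's threshold is met.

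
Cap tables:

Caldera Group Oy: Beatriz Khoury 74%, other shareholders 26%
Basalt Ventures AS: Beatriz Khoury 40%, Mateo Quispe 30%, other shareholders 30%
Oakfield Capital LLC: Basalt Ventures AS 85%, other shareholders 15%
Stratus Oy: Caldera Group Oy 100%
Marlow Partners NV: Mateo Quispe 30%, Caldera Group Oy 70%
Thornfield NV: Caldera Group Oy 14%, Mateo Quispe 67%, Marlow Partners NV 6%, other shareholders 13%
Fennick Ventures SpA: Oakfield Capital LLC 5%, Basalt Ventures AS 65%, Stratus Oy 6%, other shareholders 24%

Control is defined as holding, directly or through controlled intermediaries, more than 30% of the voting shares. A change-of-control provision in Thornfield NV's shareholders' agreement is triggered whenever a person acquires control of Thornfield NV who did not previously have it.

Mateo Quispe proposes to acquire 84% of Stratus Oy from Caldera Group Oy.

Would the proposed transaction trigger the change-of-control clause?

The purchase adds only to Mateo's holdings (Caldera's stake shrinks), so Mateo is the only person who could newly come to control Thornfield.
Mateo holds 67% of Thornfield, so Mateo controls Thornfield.
So Mateo already controls Thornfield before the transaction.
After the purchase, Mateo holds 84% of Stratus directly, and Caldera's stake falls to 16%.
Mateo controlled Thornfield already, so this is not a new person acquiring control; every other person's position is unchanged or reduced.
No new person acquires control, so the clause is not triggered.

No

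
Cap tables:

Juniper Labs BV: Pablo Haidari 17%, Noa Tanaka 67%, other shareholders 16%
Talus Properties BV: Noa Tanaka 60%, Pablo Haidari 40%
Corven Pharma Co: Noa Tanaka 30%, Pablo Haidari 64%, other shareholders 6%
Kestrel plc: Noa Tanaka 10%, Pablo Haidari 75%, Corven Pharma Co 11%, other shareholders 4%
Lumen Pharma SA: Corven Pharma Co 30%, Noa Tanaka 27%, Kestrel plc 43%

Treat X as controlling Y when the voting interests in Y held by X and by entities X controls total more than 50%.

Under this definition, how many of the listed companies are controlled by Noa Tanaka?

2

Noa holds 67% of Juniper, so Noa controls Juniper.
Noa holds 60% of Talus, so Noa controls Talus.
No other company's threshold is met.
Noa controls 2 companies.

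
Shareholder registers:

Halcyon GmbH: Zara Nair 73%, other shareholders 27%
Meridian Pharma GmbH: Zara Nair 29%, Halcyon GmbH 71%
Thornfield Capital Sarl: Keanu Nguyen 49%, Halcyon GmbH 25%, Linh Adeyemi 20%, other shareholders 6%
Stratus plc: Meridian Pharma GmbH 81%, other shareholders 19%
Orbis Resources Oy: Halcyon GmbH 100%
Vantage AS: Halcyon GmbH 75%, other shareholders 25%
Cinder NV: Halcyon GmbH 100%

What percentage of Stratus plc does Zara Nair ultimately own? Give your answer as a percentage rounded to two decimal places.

65.47%

Zara reaches Stratus along 2 paths.
Via Meridian: 29% × 81% = 23.49%.
Via Halcyon → Meridian: 73% × 71% × 81% = 41.9823%.
Total: 23.49% + 41.9823% = 65.4723%.
Rounded: 65.47%.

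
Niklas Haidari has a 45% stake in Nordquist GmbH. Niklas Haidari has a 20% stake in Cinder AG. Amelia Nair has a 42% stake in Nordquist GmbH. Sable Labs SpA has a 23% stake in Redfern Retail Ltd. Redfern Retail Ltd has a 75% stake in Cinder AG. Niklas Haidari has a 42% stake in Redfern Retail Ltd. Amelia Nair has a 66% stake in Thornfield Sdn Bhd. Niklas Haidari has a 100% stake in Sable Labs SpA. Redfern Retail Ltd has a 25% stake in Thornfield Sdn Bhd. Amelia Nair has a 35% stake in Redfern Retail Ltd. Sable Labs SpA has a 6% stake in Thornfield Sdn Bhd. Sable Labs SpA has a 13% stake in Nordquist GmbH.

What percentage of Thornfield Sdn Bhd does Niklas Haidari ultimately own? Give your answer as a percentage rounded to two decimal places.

Niklas reaches Thornfield along 3 paths.
Via Sable: 100% × 6% = 6%.
Via Redfern: 42% × 25% = 10.5%.
Via Sable → Redfern: 100% × 23% × 25% = 5.75%.
Total: 6% + 10.5% + 5.75% = 22.25%.

22.25%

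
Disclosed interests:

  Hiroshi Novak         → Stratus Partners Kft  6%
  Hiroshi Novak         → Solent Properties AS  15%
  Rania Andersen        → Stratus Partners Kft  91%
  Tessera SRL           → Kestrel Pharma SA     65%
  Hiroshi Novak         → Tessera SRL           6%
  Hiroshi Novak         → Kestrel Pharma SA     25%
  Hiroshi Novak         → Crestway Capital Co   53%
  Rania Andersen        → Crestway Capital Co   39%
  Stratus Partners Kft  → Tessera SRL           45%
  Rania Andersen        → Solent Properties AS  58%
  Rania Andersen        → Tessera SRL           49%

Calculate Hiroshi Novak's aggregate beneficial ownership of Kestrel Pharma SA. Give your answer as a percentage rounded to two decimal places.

30.66%

Hiroshi reaches Kestrel along 3 paths.
Direct stake: 25% = 25%.
Via Tessera: 6% × 65% = 3.9%.
Via Stratus → Tessera: 6% × 45% × 65% = 1.755%.
Total: 25% + 3.9% + 1.755% = 30.655%.
Rounded: 30.66%.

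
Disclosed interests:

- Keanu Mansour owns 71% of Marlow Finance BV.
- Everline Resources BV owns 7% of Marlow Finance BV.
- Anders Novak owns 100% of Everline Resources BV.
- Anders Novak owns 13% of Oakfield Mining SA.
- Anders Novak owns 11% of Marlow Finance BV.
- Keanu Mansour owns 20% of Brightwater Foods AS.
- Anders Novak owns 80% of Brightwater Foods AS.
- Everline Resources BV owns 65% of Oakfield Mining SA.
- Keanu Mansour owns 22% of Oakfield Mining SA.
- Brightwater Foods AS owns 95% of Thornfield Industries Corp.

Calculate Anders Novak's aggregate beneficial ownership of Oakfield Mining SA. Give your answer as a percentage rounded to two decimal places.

78.00%

Anders reaches Oakfield along 2 paths.
Via Everline: 100% × 65% = 65%.
Direct stake: 13% = 13%.
Total: 65% + 13% = 78%.
Rounded: 78.00%.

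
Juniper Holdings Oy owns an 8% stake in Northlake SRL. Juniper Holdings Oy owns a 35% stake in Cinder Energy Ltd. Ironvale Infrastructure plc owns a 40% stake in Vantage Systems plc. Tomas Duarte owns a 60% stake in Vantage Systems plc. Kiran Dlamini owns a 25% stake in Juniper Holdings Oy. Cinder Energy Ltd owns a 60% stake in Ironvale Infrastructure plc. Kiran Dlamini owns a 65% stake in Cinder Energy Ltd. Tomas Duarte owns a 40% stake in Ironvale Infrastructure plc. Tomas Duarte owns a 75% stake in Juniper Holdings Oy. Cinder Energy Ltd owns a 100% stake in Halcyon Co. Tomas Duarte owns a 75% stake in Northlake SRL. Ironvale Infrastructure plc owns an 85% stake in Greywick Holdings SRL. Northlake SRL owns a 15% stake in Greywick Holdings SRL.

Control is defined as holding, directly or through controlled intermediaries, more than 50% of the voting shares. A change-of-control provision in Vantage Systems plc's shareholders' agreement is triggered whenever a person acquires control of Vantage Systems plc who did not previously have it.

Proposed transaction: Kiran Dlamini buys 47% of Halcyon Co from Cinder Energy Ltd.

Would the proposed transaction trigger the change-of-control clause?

The purchase adds only to Kiran's holdings (Cinder's stake shrinks), so Kiran is the only person who could newly come to control Vantage.
Kiran holds 65% of Cinder, so Kiran controls Cinder.
Cinder holds 100% of Halcyon, so Kiran controls Halcyon.
Cinder holds 60% of Ironvale, so Kiran controls Ironvale.
Ironvale holds 85% of Greywick, so Kiran controls Greywick.
In Vantage, Kiran's side holds only 40%, not > 50%.
So before the transaction, Kiran does not control Vantage.
After the purchase, Kiran holds 47% of Halcyon directly, and Cinder's stake falls to 53%.
Cinder and Kiran together hold 53% + 47% = 100% of Halcyon, so Kiran controls Halcyon.
After the transaction, Kiran's side holds 40% of Vantage, not > 50%, so Kiran still does not control Vantage.
No new person acquires control, so the clause is not triggered.

No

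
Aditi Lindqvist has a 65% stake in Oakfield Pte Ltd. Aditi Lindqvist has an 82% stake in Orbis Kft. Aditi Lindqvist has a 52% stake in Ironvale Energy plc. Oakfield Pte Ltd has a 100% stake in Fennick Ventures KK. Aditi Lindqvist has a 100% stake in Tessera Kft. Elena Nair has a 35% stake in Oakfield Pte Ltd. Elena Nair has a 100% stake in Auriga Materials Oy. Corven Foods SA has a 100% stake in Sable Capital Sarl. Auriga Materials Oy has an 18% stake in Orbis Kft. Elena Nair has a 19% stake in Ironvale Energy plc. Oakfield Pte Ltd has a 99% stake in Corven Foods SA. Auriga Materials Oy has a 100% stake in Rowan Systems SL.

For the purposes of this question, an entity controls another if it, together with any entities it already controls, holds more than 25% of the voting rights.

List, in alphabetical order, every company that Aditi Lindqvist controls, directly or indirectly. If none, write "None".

Aditi holds 52% of Ironvale, so Aditi controls Ironvale.
Aditi holds 65% of Oakfield, so Aditi controls Oakfield.
Aditi holds 82% of Orbis, so Aditi controls Orbis.
Oakfield holds 99% of Corven, so Aditi controls Corven.
Oakfield holds 100% of Fennick, so Aditi controls Fennick.
Aditi holds 100% of Tessera, so Aditi controls Tessera.
Corven holds 100% of Sable, so Aditi controls Sable.
No other company's threshold is met.

Corven Foods SA, Fennick Ventures KK, Ironvale Energy plc, Oakfield Pte Ltd, Orbis Kft, Sable Capital Sarl, Tessera Kft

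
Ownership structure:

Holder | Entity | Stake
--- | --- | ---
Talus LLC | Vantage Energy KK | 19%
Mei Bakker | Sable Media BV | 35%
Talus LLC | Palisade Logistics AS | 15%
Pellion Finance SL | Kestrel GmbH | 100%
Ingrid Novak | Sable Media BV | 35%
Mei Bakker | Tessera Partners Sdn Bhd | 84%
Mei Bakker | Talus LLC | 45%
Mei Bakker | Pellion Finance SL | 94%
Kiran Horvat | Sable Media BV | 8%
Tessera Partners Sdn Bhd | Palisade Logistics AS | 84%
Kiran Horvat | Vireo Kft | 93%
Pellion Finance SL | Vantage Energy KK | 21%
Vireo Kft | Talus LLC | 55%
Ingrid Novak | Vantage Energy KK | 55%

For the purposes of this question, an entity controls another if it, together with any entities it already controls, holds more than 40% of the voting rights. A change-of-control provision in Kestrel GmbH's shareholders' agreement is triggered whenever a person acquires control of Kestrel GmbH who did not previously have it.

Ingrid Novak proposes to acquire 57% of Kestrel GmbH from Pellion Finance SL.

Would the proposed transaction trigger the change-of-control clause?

Yes

The purchase adds only to Ingrid's holdings (Pellion's stake shrinks), so Ingrid is the only person who could newly come to control Kestrel.
Ingrid holds 55% of Vantage, so Ingrid controls Vantage.
Neither Ingrid nor any entity Ingrid controls holds any voting interest in Kestrel.
So before the transaction, Ingrid does not control Kestrel.
After the purchase, Ingrid holds 57% of Kestrel directly, and Pellion's stake falls to 43%.
Ingrid holds 57% of Kestrel, so Ingrid controls Kestrel.
Ingrid did not control Kestrel before and does after, so the clause is triggered.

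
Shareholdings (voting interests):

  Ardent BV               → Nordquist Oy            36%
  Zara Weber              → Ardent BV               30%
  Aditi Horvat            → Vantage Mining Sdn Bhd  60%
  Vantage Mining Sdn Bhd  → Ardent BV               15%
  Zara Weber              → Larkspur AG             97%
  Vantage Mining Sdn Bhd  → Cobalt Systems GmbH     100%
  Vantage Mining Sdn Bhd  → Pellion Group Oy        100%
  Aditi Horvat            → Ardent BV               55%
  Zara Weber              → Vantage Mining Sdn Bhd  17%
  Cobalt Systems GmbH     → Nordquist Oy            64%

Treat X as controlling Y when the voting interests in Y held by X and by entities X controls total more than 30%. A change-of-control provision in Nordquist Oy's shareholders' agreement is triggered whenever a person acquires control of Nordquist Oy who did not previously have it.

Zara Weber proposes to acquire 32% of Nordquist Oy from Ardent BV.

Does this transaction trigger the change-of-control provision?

The purchase adds only to Zara's holdings (Ardent's stake shrinks), so Zara is the only person who could newly come to control Nordquist.
Zara holds 97% of Larkspur, so Zara controls Larkspur.
Neither Zara nor any entity Zara controls holds any voting interest in Nordquist.
So before the transaction, Zara does not control Nordquist.
After the purchase, Zara holds 32% of Nordquist directly, and Ardent's stake falls to 4%.
Zara holds 32% of Nordquist, so Zara controls Nordquist.
Zara did not control Nordquist before and does after, so the clause is triggered.

Yes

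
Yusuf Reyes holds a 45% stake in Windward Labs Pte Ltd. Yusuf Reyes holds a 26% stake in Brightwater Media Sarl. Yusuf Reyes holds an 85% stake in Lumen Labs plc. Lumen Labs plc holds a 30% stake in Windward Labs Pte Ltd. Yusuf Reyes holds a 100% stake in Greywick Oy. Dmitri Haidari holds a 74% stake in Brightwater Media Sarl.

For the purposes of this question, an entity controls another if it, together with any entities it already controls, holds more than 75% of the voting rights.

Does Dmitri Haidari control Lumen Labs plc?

Dmitri's largest direct stake is 74% in Brightwater, which does not meet the threshold, so Dmitri controls no company.
Neither Dmitri nor any entity Dmitri controls holds any voting interest in Lumen.
So Dmitri does not control Lumen.

No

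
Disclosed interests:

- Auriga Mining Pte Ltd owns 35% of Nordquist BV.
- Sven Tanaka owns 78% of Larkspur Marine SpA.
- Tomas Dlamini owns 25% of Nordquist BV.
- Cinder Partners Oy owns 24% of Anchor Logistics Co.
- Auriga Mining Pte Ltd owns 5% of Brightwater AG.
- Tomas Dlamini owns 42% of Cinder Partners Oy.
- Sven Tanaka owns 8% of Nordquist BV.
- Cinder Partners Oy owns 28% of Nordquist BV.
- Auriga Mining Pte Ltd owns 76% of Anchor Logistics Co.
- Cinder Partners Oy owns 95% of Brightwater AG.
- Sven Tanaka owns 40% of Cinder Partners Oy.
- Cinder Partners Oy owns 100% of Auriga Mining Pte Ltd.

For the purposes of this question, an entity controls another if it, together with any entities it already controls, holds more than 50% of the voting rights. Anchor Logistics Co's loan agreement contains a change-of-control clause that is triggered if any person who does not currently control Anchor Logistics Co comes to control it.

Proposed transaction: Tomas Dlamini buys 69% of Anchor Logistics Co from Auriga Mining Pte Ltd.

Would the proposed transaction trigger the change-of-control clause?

Yes

The purchase adds only to Tomas's holdings (Auriga's stake shrinks), so Tomas is the only person who could newly come to control Anchor.
Tomas's largest direct stake is 42% in Cinder, which does not meet the threshold, so Tomas controls no company.
Neither Tomas nor any entity Tomas controls holds any voting interest in Anchor.
So before the transaction, Tomas does not control Anchor.
After the purchase, Tomas holds 69% of Anchor directly, and Auriga's stake falls to 7%.
Tomas holds 69% of Anchor, so Tomas controls Anchor.
Tomas did not control Anchor before and does after, so the clause is triggered.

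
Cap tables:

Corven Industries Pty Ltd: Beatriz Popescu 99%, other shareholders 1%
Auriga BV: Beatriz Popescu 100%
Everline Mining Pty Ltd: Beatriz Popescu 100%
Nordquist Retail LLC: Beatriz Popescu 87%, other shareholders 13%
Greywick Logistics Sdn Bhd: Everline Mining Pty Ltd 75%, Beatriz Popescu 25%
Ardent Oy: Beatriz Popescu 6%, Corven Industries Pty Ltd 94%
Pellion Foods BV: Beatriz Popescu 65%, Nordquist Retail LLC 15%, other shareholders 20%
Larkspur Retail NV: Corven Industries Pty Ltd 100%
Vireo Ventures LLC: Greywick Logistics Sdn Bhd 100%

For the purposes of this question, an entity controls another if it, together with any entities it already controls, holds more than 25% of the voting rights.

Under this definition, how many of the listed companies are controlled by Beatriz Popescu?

9

Beatriz holds 99% of Corven, so Beatriz controls Corven.
Beatriz holds 100% of Auriga, so Beatriz controls Auriga.
Beatriz holds 100% of Everline, so Beatriz controls Everline.
Beatriz holds 87% of Nordquist, so Beatriz controls Nordquist.
Everline and Beatriz together hold 75% + 25% = 100% of Greywick, so Beatriz controls Greywick.
Beatriz and Corven together hold 6% + 94% = 100% of Ardent, so Beatriz controls Ardent.
Beatriz and Nordquist together hold 65% + 15% = 80% of Pellion, so Beatriz controls Pellion.
Corven holds 100% of Larkspur, so Beatriz controls Larkspur.
Greywick holds 100% of Vireo, so Beatriz controls Vireo.
Beatriz controls 9 companies.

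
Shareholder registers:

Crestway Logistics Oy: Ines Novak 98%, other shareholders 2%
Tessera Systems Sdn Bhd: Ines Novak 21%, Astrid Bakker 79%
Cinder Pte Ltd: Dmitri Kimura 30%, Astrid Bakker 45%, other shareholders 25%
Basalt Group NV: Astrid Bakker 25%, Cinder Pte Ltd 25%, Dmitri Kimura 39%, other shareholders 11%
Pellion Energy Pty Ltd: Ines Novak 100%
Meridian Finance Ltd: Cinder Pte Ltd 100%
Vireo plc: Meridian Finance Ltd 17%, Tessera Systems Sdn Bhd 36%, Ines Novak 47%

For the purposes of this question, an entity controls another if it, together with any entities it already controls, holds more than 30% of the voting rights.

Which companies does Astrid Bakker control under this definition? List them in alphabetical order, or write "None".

Astrid holds 79% of Tessera, so Astrid controls Tessera.
Astrid holds 45% of Cinder, so Astrid controls Cinder.
Astrid and Cinder together hold 25% + 25% = 50% of Basalt, so Astrid controls Basalt.
Cinder holds 100% of Meridian, so Astrid controls Meridian.
Meridian and Tessera together hold 17% + 36% = 53% of Vireo, so Astrid controls Vireo.
No other company's threshold is met.

Basalt Group NV, Cinder Pte Ltd, Meridian Finance Ltd, Tessera Systems Sdn Bhd, Vireo plc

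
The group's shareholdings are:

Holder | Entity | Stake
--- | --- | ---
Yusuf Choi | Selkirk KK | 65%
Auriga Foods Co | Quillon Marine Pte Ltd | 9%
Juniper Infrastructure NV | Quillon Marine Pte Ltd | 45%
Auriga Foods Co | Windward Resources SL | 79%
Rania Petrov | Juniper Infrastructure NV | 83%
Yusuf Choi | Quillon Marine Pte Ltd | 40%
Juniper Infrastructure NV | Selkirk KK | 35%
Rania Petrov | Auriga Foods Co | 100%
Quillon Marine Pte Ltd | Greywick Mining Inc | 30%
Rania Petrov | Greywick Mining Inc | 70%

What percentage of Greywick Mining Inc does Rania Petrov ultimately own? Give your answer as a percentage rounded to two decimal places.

Rania reaches Greywick along 3 paths.
Direct stake: 70% = 70%.
Via Juniper → Quillon: 83% × 45% × 30% = 11.205%.
Via Auriga → Quillon: 100% × 9% × 30% = 2.7%.
Total: 70% + 11.205% + 2.7% = 83.905%.
Rounded: 83.91%.

83.91%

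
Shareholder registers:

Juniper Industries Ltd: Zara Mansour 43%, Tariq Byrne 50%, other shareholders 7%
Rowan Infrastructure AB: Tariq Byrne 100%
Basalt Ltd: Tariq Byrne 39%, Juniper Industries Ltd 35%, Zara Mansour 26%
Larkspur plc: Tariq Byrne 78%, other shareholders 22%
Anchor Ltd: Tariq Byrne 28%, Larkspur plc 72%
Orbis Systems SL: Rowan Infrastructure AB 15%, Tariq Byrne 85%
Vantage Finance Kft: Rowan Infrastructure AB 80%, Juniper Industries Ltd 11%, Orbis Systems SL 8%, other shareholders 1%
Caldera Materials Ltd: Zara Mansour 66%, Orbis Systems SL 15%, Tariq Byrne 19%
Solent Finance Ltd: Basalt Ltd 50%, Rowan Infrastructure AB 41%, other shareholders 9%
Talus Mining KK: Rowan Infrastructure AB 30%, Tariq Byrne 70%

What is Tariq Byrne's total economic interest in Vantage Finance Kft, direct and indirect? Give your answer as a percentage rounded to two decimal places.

93.50%

Tariq reaches Vantage along 4 paths.
Via Rowan: 100% × 80% = 80%.
Via Juniper: 50% × 11% = 5.5%.
Via Rowan → Orbis: 100% × 15% × 8% = 1.2%.
Via Orbis: 85% × 8% = 6.8%.
Total: 80% + 5.5% + 1.2% + 6.8% = 93.5%.
Rounded: 93.50%.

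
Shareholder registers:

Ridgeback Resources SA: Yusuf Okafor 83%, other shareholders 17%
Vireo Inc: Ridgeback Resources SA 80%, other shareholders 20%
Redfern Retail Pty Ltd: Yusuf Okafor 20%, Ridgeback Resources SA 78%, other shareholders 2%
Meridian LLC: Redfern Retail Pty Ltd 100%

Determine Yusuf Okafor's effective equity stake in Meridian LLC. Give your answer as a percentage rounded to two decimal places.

Yusuf reaches Meridian along 2 paths.
Via Redfern: 20% × 100% = 20%.
Via Ridgeback → Redfern: 83% × 78% × 100% = 64.74%.
Total: 20% + 64.74% = 84.74%.

84.74%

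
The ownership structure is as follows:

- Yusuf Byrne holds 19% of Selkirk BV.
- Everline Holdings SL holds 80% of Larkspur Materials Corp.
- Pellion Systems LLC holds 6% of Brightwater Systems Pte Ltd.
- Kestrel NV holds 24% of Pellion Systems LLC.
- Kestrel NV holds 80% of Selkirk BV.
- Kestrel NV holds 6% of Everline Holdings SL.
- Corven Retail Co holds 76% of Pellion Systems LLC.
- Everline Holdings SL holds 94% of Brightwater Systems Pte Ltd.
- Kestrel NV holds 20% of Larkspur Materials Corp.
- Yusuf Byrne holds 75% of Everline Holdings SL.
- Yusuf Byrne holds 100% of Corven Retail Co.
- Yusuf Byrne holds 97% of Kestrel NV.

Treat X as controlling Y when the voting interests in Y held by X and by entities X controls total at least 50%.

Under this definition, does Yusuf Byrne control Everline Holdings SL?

Yes

Yusuf holds 97% of Kestrel, so Yusuf controls Kestrel.
Yusuf and Kestrel together hold 75% + 6% = 81% of Everline, so Yusuf controls Everline.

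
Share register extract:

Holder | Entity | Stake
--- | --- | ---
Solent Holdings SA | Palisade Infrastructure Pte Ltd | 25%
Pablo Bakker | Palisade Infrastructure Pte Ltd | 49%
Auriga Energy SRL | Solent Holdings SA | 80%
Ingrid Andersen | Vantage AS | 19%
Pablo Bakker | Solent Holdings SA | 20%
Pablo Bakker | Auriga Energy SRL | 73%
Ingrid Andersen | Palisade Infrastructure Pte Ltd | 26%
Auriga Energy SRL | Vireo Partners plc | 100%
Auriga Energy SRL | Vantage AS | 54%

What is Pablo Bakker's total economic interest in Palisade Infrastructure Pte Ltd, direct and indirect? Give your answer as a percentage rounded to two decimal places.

Pablo reaches Palisade along 3 paths.
Direct stake: 49% = 49%.
Via Auriga → Solent: 73% × 80% × 25% = 14.6%.
Via Solent: 20% × 25% = 5%.
Total: 49% + 14.6% + 5% = 68.6%.
Rounded: 68.60%.

68.60%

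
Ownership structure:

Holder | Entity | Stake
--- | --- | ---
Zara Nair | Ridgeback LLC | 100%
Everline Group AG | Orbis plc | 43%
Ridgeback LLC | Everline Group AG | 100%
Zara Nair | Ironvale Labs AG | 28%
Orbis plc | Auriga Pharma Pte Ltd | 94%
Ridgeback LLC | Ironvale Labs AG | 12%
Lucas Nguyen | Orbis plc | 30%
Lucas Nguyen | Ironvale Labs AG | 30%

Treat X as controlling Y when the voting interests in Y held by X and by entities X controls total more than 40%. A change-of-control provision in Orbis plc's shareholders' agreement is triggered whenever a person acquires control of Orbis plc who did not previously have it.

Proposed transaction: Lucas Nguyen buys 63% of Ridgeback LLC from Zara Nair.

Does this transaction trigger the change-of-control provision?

The purchase adds only to Lucas's holdings (Zara's stake shrinks), so Lucas is the only person who could newly come to control Orbis.
Lucas's largest direct stake is 30% in Orbis, which does not meet the threshold, so Lucas controls no company.
In Orbis, Lucas's side holds only 30%, not > 40%.
So before the transaction, Lucas does not control Orbis.
After the purchase, Lucas holds 63% of Ridgeback directly, and Zara's stake falls to 37%.
Lucas holds 63% of Ridgeback, so Lucas controls Ridgeback.
Ridgeback holds 100% of Everline, so Lucas controls Everline.
Everline and Lucas together hold 43% + 30% = 73% of Orbis, so Lucas controls Orbis.
Lucas did not control Orbis before and does after, so the clause is triggered.

Yes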